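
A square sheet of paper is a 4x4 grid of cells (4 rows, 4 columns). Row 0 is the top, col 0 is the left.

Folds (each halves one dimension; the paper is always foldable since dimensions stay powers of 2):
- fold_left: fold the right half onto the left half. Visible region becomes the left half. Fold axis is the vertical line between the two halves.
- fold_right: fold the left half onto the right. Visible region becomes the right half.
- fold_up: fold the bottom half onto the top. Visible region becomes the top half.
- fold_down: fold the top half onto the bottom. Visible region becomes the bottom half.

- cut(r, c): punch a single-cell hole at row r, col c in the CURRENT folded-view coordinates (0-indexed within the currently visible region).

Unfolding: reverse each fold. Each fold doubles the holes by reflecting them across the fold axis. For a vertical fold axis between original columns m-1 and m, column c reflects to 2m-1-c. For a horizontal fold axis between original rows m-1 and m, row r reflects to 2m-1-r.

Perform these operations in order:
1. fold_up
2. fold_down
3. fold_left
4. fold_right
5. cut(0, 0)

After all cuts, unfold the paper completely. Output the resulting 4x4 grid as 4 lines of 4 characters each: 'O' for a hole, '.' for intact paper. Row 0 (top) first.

Op 1 fold_up: fold axis h@2; visible region now rows[0,2) x cols[0,4) = 2x4
Op 2 fold_down: fold axis h@1; visible region now rows[1,2) x cols[0,4) = 1x4
Op 3 fold_left: fold axis v@2; visible region now rows[1,2) x cols[0,2) = 1x2
Op 4 fold_right: fold axis v@1; visible region now rows[1,2) x cols[1,2) = 1x1
Op 5 cut(0, 0): punch at orig (1,1); cuts so far [(1, 1)]; region rows[1,2) x cols[1,2) = 1x1
Unfold 1 (reflect across v@1): 2 holes -> [(1, 0), (1, 1)]
Unfold 2 (reflect across v@2): 4 holes -> [(1, 0), (1, 1), (1, 2), (1, 3)]
Unfold 3 (reflect across h@1): 8 holes -> [(0, 0), (0, 1), (0, 2), (0, 3), (1, 0), (1, 1), (1, 2), (1, 3)]
Unfold 4 (reflect across h@2): 16 holes -> [(0, 0), (0, 1), (0, 2), (0, 3), (1, 0), (1, 1), (1, 2), (1, 3), (2, 0), (2, 1), (2, 2), (2, 3), (3, 0), (3, 1), (3, 2), (3, 3)]

Answer: OOOO
OOOO
OOOO
OOOO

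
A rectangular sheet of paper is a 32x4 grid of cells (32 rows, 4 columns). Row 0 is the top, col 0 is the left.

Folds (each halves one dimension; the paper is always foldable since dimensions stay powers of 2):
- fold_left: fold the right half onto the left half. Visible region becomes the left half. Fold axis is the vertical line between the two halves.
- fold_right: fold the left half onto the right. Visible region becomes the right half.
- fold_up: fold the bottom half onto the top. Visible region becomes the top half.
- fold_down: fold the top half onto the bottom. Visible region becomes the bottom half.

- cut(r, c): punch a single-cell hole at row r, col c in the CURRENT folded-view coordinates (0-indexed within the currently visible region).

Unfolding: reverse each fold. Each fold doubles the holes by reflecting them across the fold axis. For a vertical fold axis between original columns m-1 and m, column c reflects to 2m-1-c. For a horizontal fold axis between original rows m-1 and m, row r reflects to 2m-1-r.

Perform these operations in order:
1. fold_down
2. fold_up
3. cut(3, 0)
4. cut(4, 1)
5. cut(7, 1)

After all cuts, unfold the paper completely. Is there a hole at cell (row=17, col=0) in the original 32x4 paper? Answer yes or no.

Op 1 fold_down: fold axis h@16; visible region now rows[16,32) x cols[0,4) = 16x4
Op 2 fold_up: fold axis h@24; visible region now rows[16,24) x cols[0,4) = 8x4
Op 3 cut(3, 0): punch at orig (19,0); cuts so far [(19, 0)]; region rows[16,24) x cols[0,4) = 8x4
Op 4 cut(4, 1): punch at orig (20,1); cuts so far [(19, 0), (20, 1)]; region rows[16,24) x cols[0,4) = 8x4
Op 5 cut(7, 1): punch at orig (23,1); cuts so far [(19, 0), (20, 1), (23, 1)]; region rows[16,24) x cols[0,4) = 8x4
Unfold 1 (reflect across h@24): 6 holes -> [(19, 0), (20, 1), (23, 1), (24, 1), (27, 1), (28, 0)]
Unfold 2 (reflect across h@16): 12 holes -> [(3, 0), (4, 1), (7, 1), (8, 1), (11, 1), (12, 0), (19, 0), (20, 1), (23, 1), (24, 1), (27, 1), (28, 0)]
Holes: [(3, 0), (4, 1), (7, 1), (8, 1), (11, 1), (12, 0), (19, 0), (20, 1), (23, 1), (24, 1), (27, 1), (28, 0)]

Answer: no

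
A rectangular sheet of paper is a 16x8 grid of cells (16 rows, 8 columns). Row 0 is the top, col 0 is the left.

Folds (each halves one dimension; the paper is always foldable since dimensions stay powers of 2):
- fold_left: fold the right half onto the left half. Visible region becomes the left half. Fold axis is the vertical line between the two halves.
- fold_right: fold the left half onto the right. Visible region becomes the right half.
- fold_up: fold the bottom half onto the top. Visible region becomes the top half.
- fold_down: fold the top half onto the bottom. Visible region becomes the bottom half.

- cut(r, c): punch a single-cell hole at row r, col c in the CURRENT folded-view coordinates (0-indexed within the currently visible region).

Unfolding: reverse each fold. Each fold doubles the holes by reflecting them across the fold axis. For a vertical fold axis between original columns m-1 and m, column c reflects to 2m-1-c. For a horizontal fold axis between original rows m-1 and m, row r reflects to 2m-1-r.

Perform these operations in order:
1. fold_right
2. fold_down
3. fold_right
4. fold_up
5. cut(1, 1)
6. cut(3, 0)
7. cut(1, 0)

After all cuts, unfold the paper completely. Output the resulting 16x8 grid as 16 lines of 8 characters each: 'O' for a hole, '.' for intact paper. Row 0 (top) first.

Answer: ........
OOOOOOOO
........
.OO..OO.
.OO..OO.
........
OOOOOOOO
........
........
OOOOOOOO
........
.OO..OO.
.OO..OO.
........
OOOOOOOO
........

Derivation:
Op 1 fold_right: fold axis v@4; visible region now rows[0,16) x cols[4,8) = 16x4
Op 2 fold_down: fold axis h@8; visible region now rows[8,16) x cols[4,8) = 8x4
Op 3 fold_right: fold axis v@6; visible region now rows[8,16) x cols[6,8) = 8x2
Op 4 fold_up: fold axis h@12; visible region now rows[8,12) x cols[6,8) = 4x2
Op 5 cut(1, 1): punch at orig (9,7); cuts so far [(9, 7)]; region rows[8,12) x cols[6,8) = 4x2
Op 6 cut(3, 0): punch at orig (11,6); cuts so far [(9, 7), (11, 6)]; region rows[8,12) x cols[6,8) = 4x2
Op 7 cut(1, 0): punch at orig (9,6); cuts so far [(9, 6), (9, 7), (11, 6)]; region rows[8,12) x cols[6,8) = 4x2
Unfold 1 (reflect across h@12): 6 holes -> [(9, 6), (9, 7), (11, 6), (12, 6), (14, 6), (14, 7)]
Unfold 2 (reflect across v@6): 12 holes -> [(9, 4), (9, 5), (9, 6), (9, 7), (11, 5), (11, 6), (12, 5), (12, 6), (14, 4), (14, 5), (14, 6), (14, 7)]
Unfold 3 (reflect across h@8): 24 holes -> [(1, 4), (1, 5), (1, 6), (1, 7), (3, 5), (3, 6), (4, 5), (4, 6), (6, 4), (6, 5), (6, 6), (6, 7), (9, 4), (9, 5), (9, 6), (9, 7), (11, 5), (11, 6), (12, 5), (12, 6), (14, 4), (14, 5), (14, 6), (14, 7)]
Unfold 4 (reflect across v@4): 48 holes -> [(1, 0), (1, 1), (1, 2), (1, 3), (1, 4), (1, 5), (1, 6), (1, 7), (3, 1), (3, 2), (3, 5), (3, 6), (4, 1), (4, 2), (4, 5), (4, 6), (6, 0), (6, 1), (6, 2), (6, 3), (6, 4), (6, 5), (6, 6), (6, 7), (9, 0), (9, 1), (9, 2), (9, 3), (9, 4), (9, 5), (9, 6), (9, 7), (11, 1), (11, 2), (11, 5), (11, 6), (12, 1), (12, 2), (12, 5), (12, 6), (14, 0), (14, 1), (14, 2), (14, 3), (14, 4), (14, 5), (14, 6), (14, 7)]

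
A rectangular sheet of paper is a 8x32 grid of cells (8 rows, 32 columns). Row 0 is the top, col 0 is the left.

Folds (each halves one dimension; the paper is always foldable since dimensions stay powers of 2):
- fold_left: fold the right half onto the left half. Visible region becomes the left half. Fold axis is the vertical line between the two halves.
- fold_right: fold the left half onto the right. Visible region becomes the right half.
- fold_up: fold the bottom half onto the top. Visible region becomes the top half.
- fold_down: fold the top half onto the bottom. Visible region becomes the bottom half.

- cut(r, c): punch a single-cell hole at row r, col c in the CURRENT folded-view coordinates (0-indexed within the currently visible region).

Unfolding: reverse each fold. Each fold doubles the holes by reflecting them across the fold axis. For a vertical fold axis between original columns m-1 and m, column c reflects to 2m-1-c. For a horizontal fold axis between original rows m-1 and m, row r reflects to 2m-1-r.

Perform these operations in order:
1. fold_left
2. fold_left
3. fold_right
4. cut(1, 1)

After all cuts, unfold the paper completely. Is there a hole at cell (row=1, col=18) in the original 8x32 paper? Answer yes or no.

Op 1 fold_left: fold axis v@16; visible region now rows[0,8) x cols[0,16) = 8x16
Op 2 fold_left: fold axis v@8; visible region now rows[0,8) x cols[0,8) = 8x8
Op 3 fold_right: fold axis v@4; visible region now rows[0,8) x cols[4,8) = 8x4
Op 4 cut(1, 1): punch at orig (1,5); cuts so far [(1, 5)]; region rows[0,8) x cols[4,8) = 8x4
Unfold 1 (reflect across v@4): 2 holes -> [(1, 2), (1, 5)]
Unfold 2 (reflect across v@8): 4 holes -> [(1, 2), (1, 5), (1, 10), (1, 13)]
Unfold 3 (reflect across v@16): 8 holes -> [(1, 2), (1, 5), (1, 10), (1, 13), (1, 18), (1, 21), (1, 26), (1, 29)]
Holes: [(1, 2), (1, 5), (1, 10), (1, 13), (1, 18), (1, 21), (1, 26), (1, 29)]

Answer: yes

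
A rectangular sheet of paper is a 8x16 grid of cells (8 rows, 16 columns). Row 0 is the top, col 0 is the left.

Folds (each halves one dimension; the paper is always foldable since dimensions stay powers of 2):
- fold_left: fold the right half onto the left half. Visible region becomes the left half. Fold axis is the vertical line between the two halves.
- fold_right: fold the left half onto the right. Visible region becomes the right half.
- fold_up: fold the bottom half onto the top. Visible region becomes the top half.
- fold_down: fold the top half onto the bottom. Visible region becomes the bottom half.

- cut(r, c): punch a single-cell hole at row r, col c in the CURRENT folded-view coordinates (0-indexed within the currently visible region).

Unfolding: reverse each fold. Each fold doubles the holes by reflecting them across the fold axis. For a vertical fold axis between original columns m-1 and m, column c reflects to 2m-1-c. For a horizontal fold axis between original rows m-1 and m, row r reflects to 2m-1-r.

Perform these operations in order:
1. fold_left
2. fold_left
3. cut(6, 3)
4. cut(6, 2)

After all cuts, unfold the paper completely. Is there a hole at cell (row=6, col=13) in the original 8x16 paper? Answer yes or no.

Op 1 fold_left: fold axis v@8; visible region now rows[0,8) x cols[0,8) = 8x8
Op 2 fold_left: fold axis v@4; visible region now rows[0,8) x cols[0,4) = 8x4
Op 3 cut(6, 3): punch at orig (6,3); cuts so far [(6, 3)]; region rows[0,8) x cols[0,4) = 8x4
Op 4 cut(6, 2): punch at orig (6,2); cuts so far [(6, 2), (6, 3)]; region rows[0,8) x cols[0,4) = 8x4
Unfold 1 (reflect across v@4): 4 holes -> [(6, 2), (6, 3), (6, 4), (6, 5)]
Unfold 2 (reflect across v@8): 8 holes -> [(6, 2), (6, 3), (6, 4), (6, 5), (6, 10), (6, 11), (6, 12), (6, 13)]
Holes: [(6, 2), (6, 3), (6, 4), (6, 5), (6, 10), (6, 11), (6, 12), (6, 13)]

Answer: yes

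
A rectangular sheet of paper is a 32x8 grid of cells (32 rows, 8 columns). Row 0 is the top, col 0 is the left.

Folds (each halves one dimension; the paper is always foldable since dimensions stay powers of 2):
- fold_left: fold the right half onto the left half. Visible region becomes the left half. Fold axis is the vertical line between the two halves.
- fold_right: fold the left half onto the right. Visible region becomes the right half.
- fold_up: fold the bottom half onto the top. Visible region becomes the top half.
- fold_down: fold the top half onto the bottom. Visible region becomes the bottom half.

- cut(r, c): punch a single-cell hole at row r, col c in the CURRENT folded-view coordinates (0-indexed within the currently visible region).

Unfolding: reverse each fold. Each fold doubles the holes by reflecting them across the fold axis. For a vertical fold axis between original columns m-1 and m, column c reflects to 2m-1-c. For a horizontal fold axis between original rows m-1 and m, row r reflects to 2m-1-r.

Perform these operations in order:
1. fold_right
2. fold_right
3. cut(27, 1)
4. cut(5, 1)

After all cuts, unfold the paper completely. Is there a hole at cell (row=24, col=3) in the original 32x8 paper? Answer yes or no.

Op 1 fold_right: fold axis v@4; visible region now rows[0,32) x cols[4,8) = 32x4
Op 2 fold_right: fold axis v@6; visible region now rows[0,32) x cols[6,8) = 32x2
Op 3 cut(27, 1): punch at orig (27,7); cuts so far [(27, 7)]; region rows[0,32) x cols[6,8) = 32x2
Op 4 cut(5, 1): punch at orig (5,7); cuts so far [(5, 7), (27, 7)]; region rows[0,32) x cols[6,8) = 32x2
Unfold 1 (reflect across v@6): 4 holes -> [(5, 4), (5, 7), (27, 4), (27, 7)]
Unfold 2 (reflect across v@4): 8 holes -> [(5, 0), (5, 3), (5, 4), (5, 7), (27, 0), (27, 3), (27, 4), (27, 7)]
Holes: [(5, 0), (5, 3), (5, 4), (5, 7), (27, 0), (27, 3), (27, 4), (27, 7)]

Answer: no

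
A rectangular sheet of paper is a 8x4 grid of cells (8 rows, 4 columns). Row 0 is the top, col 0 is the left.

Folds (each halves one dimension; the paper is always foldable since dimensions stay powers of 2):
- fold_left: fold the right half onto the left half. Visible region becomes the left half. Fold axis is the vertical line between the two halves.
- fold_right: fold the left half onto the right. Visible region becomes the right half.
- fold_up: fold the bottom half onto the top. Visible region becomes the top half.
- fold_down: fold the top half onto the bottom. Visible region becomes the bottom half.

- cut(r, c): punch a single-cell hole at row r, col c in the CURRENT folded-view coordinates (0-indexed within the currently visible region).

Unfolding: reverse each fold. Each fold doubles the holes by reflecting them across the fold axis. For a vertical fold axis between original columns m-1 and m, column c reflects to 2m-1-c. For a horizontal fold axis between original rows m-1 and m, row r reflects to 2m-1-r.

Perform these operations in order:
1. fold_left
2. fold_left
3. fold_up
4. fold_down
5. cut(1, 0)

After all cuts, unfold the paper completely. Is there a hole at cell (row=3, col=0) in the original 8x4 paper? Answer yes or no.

Answer: yes

Derivation:
Op 1 fold_left: fold axis v@2; visible region now rows[0,8) x cols[0,2) = 8x2
Op 2 fold_left: fold axis v@1; visible region now rows[0,8) x cols[0,1) = 8x1
Op 3 fold_up: fold axis h@4; visible region now rows[0,4) x cols[0,1) = 4x1
Op 4 fold_down: fold axis h@2; visible region now rows[2,4) x cols[0,1) = 2x1
Op 5 cut(1, 0): punch at orig (3,0); cuts so far [(3, 0)]; region rows[2,4) x cols[0,1) = 2x1
Unfold 1 (reflect across h@2): 2 holes -> [(0, 0), (3, 0)]
Unfold 2 (reflect across h@4): 4 holes -> [(0, 0), (3, 0), (4, 0), (7, 0)]
Unfold 3 (reflect across v@1): 8 holes -> [(0, 0), (0, 1), (3, 0), (3, 1), (4, 0), (4, 1), (7, 0), (7, 1)]
Unfold 4 (reflect across v@2): 16 holes -> [(0, 0), (0, 1), (0, 2), (0, 3), (3, 0), (3, 1), (3, 2), (3, 3), (4, 0), (4, 1), (4, 2), (4, 3), (7, 0), (7, 1), (7, 2), (7, 3)]
Holes: [(0, 0), (0, 1), (0, 2), (0, 3), (3, 0), (3, 1), (3, 2), (3, 3), (4, 0), (4, 1), (4, 2), (4, 3), (7, 0), (7, 1), (7, 2), (7, 3)]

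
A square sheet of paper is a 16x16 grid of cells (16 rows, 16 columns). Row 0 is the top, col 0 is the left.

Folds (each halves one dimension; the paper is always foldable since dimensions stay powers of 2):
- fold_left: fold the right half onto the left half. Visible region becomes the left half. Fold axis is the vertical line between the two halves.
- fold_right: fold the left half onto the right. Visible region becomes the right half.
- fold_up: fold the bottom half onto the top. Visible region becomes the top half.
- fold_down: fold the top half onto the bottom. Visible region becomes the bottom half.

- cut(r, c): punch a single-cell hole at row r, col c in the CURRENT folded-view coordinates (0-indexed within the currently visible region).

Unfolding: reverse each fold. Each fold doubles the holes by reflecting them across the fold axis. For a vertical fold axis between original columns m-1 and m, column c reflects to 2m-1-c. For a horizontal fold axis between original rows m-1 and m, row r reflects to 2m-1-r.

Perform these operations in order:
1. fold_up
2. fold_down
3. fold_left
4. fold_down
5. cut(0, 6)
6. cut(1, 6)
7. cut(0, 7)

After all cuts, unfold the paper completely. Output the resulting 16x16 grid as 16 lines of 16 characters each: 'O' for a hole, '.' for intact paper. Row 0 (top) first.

Op 1 fold_up: fold axis h@8; visible region now rows[0,8) x cols[0,16) = 8x16
Op 2 fold_down: fold axis h@4; visible region now rows[4,8) x cols[0,16) = 4x16
Op 3 fold_left: fold axis v@8; visible region now rows[4,8) x cols[0,8) = 4x8
Op 4 fold_down: fold axis h@6; visible region now rows[6,8) x cols[0,8) = 2x8
Op 5 cut(0, 6): punch at orig (6,6); cuts so far [(6, 6)]; region rows[6,8) x cols[0,8) = 2x8
Op 6 cut(1, 6): punch at orig (7,6); cuts so far [(6, 6), (7, 6)]; region rows[6,8) x cols[0,8) = 2x8
Op 7 cut(0, 7): punch at orig (6,7); cuts so far [(6, 6), (6, 7), (7, 6)]; region rows[6,8) x cols[0,8) = 2x8
Unfold 1 (reflect across h@6): 6 holes -> [(4, 6), (5, 6), (5, 7), (6, 6), (6, 7), (7, 6)]
Unfold 2 (reflect across v@8): 12 holes -> [(4, 6), (4, 9), (5, 6), (5, 7), (5, 8), (5, 9), (6, 6), (6, 7), (6, 8), (6, 9), (7, 6), (7, 9)]
Unfold 3 (reflect across h@4): 24 holes -> [(0, 6), (0, 9), (1, 6), (1, 7), (1, 8), (1, 9), (2, 6), (2, 7), (2, 8), (2, 9), (3, 6), (3, 9), (4, 6), (4, 9), (5, 6), (5, 7), (5, 8), (5, 9), (6, 6), (6, 7), (6, 8), (6, 9), (7, 6), (7, 9)]
Unfold 4 (reflect across h@8): 48 holes -> [(0, 6), (0, 9), (1, 6), (1, 7), (1, 8), (1, 9), (2, 6), (2, 7), (2, 8), (2, 9), (3, 6), (3, 9), (4, 6), (4, 9), (5, 6), (5, 7), (5, 8), (5, 9), (6, 6), (6, 7), (6, 8), (6, 9), (7, 6), (7, 9), (8, 6), (8, 9), (9, 6), (9, 7), (9, 8), (9, 9), (10, 6), (10, 7), (10, 8), (10, 9), (11, 6), (11, 9), (12, 6), (12, 9), (13, 6), (13, 7), (13, 8), (13, 9), (14, 6), (14, 7), (14, 8), (14, 9), (15, 6), (15, 9)]

Answer: ......O..O......
......OOOO......
......OOOO......
......O..O......
......O..O......
......OOOO......
......OOOO......
......O..O......
......O..O......
......OOOO......
......OOOO......
......O..O......
......O..O......
......OOOO......
......OOOO......
......O..O......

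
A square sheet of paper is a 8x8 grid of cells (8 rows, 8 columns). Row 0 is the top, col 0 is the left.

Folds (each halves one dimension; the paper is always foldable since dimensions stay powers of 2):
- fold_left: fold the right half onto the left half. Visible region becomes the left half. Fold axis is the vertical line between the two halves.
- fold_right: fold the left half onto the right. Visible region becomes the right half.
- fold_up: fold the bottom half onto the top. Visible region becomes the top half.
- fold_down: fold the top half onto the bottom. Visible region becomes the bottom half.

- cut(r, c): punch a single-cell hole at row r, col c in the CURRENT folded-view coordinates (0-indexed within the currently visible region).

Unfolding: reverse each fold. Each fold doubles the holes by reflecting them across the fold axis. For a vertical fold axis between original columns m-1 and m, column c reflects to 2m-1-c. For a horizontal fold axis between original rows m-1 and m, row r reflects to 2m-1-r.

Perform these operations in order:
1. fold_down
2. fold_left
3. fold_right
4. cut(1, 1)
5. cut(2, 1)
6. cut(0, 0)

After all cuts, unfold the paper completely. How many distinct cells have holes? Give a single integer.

Answer: 24

Derivation:
Op 1 fold_down: fold axis h@4; visible region now rows[4,8) x cols[0,8) = 4x8
Op 2 fold_left: fold axis v@4; visible region now rows[4,8) x cols[0,4) = 4x4
Op 3 fold_right: fold axis v@2; visible region now rows[4,8) x cols[2,4) = 4x2
Op 4 cut(1, 1): punch at orig (5,3); cuts so far [(5, 3)]; region rows[4,8) x cols[2,4) = 4x2
Op 5 cut(2, 1): punch at orig (6,3); cuts so far [(5, 3), (6, 3)]; region rows[4,8) x cols[2,4) = 4x2
Op 6 cut(0, 0): punch at orig (4,2); cuts so far [(4, 2), (5, 3), (6, 3)]; region rows[4,8) x cols[2,4) = 4x2
Unfold 1 (reflect across v@2): 6 holes -> [(4, 1), (4, 2), (5, 0), (5, 3), (6, 0), (6, 3)]
Unfold 2 (reflect across v@4): 12 holes -> [(4, 1), (4, 2), (4, 5), (4, 6), (5, 0), (5, 3), (5, 4), (5, 7), (6, 0), (6, 3), (6, 4), (6, 7)]
Unfold 3 (reflect across h@4): 24 holes -> [(1, 0), (1, 3), (1, 4), (1, 7), (2, 0), (2, 3), (2, 4), (2, 7), (3, 1), (3, 2), (3, 5), (3, 6), (4, 1), (4, 2), (4, 5), (4, 6), (5, 0), (5, 3), (5, 4), (5, 7), (6, 0), (6, 3), (6, 4), (6, 7)]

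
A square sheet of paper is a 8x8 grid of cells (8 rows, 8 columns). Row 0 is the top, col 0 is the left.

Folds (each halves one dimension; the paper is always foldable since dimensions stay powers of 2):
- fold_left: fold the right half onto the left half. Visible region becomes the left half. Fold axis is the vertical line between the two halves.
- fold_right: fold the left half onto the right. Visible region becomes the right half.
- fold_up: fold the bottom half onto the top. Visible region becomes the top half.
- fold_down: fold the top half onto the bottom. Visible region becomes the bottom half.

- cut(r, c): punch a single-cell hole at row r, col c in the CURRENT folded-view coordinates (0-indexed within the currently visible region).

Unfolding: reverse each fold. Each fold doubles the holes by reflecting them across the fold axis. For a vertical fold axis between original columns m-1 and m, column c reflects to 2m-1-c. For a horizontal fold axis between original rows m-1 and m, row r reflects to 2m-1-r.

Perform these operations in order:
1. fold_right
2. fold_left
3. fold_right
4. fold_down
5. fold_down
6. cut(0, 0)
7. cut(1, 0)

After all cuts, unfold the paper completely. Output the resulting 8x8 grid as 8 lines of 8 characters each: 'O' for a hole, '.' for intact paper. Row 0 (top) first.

Answer: OOOOOOOO
OOOOOOOO
OOOOOOOO
OOOOOOOO
OOOOOOOO
OOOOOOOO
OOOOOOOO
OOOOOOOO

Derivation:
Op 1 fold_right: fold axis v@4; visible region now rows[0,8) x cols[4,8) = 8x4
Op 2 fold_left: fold axis v@6; visible region now rows[0,8) x cols[4,6) = 8x2
Op 3 fold_right: fold axis v@5; visible region now rows[0,8) x cols[5,6) = 8x1
Op 4 fold_down: fold axis h@4; visible region now rows[4,8) x cols[5,6) = 4x1
Op 5 fold_down: fold axis h@6; visible region now rows[6,8) x cols[5,6) = 2x1
Op 6 cut(0, 0): punch at orig (6,5); cuts so far [(6, 5)]; region rows[6,8) x cols[5,6) = 2x1
Op 7 cut(1, 0): punch at orig (7,5); cuts so far [(6, 5), (7, 5)]; region rows[6,8) x cols[5,6) = 2x1
Unfold 1 (reflect across h@6): 4 holes -> [(4, 5), (5, 5), (6, 5), (7, 5)]
Unfold 2 (reflect across h@4): 8 holes -> [(0, 5), (1, 5), (2, 5), (3, 5), (4, 5), (5, 5), (6, 5), (7, 5)]
Unfold 3 (reflect across v@5): 16 holes -> [(0, 4), (0, 5), (1, 4), (1, 5), (2, 4), (2, 5), (3, 4), (3, 5), (4, 4), (4, 5), (5, 4), (5, 5), (6, 4), (6, 5), (7, 4), (7, 5)]
Unfold 4 (reflect across v@6): 32 holes -> [(0, 4), (0, 5), (0, 6), (0, 7), (1, 4), (1, 5), (1, 6), (1, 7), (2, 4), (2, 5), (2, 6), (2, 7), (3, 4), (3, 5), (3, 6), (3, 7), (4, 4), (4, 5), (4, 6), (4, 7), (5, 4), (5, 5), (5, 6), (5, 7), (6, 4), (6, 5), (6, 6), (6, 7), (7, 4), (7, 5), (7, 6), (7, 7)]
Unfold 5 (reflect across v@4): 64 holes -> [(0, 0), (0, 1), (0, 2), (0, 3), (0, 4), (0, 5), (0, 6), (0, 7), (1, 0), (1, 1), (1, 2), (1, 3), (1, 4), (1, 5), (1, 6), (1, 7), (2, 0), (2, 1), (2, 2), (2, 3), (2, 4), (2, 5), (2, 6), (2, 7), (3, 0), (3, 1), (3, 2), (3, 3), (3, 4), (3, 5), (3, 6), (3, 7), (4, 0), (4, 1), (4, 2), (4, 3), (4, 4), (4, 5), (4, 6), (4, 7), (5, 0), (5, 1), (5, 2), (5, 3), (5, 4), (5, 5), (5, 6), (5, 7), (6, 0), (6, 1), (6, 2), (6, 3), (6, 4), (6, 5), (6, 6), (6, 7), (7, 0), (7, 1), (7, 2), (7, 3), (7, 4), (7, 5), (7, 6), (7, 7)]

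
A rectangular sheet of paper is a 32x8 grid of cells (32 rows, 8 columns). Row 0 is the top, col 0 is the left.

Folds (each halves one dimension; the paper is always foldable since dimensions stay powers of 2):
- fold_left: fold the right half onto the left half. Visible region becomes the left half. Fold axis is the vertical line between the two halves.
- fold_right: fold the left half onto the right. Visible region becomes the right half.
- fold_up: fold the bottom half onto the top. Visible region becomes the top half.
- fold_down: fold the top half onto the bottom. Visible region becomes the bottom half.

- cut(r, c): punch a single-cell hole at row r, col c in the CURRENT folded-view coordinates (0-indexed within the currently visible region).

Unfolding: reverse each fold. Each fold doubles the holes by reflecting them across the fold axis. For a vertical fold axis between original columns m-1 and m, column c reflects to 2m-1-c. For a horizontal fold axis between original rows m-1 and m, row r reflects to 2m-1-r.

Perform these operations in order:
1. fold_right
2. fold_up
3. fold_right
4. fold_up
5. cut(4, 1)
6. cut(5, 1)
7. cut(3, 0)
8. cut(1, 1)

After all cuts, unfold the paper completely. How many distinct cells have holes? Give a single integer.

Op 1 fold_right: fold axis v@4; visible region now rows[0,32) x cols[4,8) = 32x4
Op 2 fold_up: fold axis h@16; visible region now rows[0,16) x cols[4,8) = 16x4
Op 3 fold_right: fold axis v@6; visible region now rows[0,16) x cols[6,8) = 16x2
Op 4 fold_up: fold axis h@8; visible region now rows[0,8) x cols[6,8) = 8x2
Op 5 cut(4, 1): punch at orig (4,7); cuts so far [(4, 7)]; region rows[0,8) x cols[6,8) = 8x2
Op 6 cut(5, 1): punch at orig (5,7); cuts so far [(4, 7), (5, 7)]; region rows[0,8) x cols[6,8) = 8x2
Op 7 cut(3, 0): punch at orig (3,6); cuts so far [(3, 6), (4, 7), (5, 7)]; region rows[0,8) x cols[6,8) = 8x2
Op 8 cut(1, 1): punch at orig (1,7); cuts so far [(1, 7), (3, 6), (4, 7), (5, 7)]; region rows[0,8) x cols[6,8) = 8x2
Unfold 1 (reflect across h@8): 8 holes -> [(1, 7), (3, 6), (4, 7), (5, 7), (10, 7), (11, 7), (12, 6), (14, 7)]
Unfold 2 (reflect across v@6): 16 holes -> [(1, 4), (1, 7), (3, 5), (3, 6), (4, 4), (4, 7), (5, 4), (5, 7), (10, 4), (10, 7), (11, 4), (11, 7), (12, 5), (12, 6), (14, 4), (14, 7)]
Unfold 3 (reflect across h@16): 32 holes -> [(1, 4), (1, 7), (3, 5), (3, 6), (4, 4), (4, 7), (5, 4), (5, 7), (10, 4), (10, 7), (11, 4), (11, 7), (12, 5), (12, 6), (14, 4), (14, 7), (17, 4), (17, 7), (19, 5), (19, 6), (20, 4), (20, 7), (21, 4), (21, 7), (26, 4), (26, 7), (27, 4), (27, 7), (28, 5), (28, 6), (30, 4), (30, 7)]
Unfold 4 (reflect across v@4): 64 holes -> [(1, 0), (1, 3), (1, 4), (1, 7), (3, 1), (3, 2), (3, 5), (3, 6), (4, 0), (4, 3), (4, 4), (4, 7), (5, 0), (5, 3), (5, 4), (5, 7), (10, 0), (10, 3), (10, 4), (10, 7), (11, 0), (11, 3), (11, 4), (11, 7), (12, 1), (12, 2), (12, 5), (12, 6), (14, 0), (14, 3), (14, 4), (14, 7), (17, 0), (17, 3), (17, 4), (17, 7), (19, 1), (19, 2), (19, 5), (19, 6), (20, 0), (20, 3), (20, 4), (20, 7), (21, 0), (21, 3), (21, 4), (21, 7), (26, 0), (26, 3), (26, 4), (26, 7), (27, 0), (27, 3), (27, 4), (27, 7), (28, 1), (28, 2), (28, 5), (28, 6), (30, 0), (30, 3), (30, 4), (30, 7)]

Answer: 64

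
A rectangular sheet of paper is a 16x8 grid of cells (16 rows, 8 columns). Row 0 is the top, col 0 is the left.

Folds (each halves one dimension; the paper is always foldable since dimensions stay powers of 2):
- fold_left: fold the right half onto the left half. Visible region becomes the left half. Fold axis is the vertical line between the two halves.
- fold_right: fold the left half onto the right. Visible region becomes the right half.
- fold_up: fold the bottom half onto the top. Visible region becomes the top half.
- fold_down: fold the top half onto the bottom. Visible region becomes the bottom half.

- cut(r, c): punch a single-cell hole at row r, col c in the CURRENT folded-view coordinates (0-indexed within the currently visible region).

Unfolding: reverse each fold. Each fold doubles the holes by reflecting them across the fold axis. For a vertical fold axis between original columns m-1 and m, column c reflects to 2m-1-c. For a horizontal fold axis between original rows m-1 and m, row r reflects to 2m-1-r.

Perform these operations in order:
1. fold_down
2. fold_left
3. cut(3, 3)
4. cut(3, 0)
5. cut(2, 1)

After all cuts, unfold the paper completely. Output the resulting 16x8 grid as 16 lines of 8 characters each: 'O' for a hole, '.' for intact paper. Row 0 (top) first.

Answer: ........
........
........
........
O..OO..O
.O....O.
........
........
........
........
.O....O.
O..OO..O
........
........
........
........

Derivation:
Op 1 fold_down: fold axis h@8; visible region now rows[8,16) x cols[0,8) = 8x8
Op 2 fold_left: fold axis v@4; visible region now rows[8,16) x cols[0,4) = 8x4
Op 3 cut(3, 3): punch at orig (11,3); cuts so far [(11, 3)]; region rows[8,16) x cols[0,4) = 8x4
Op 4 cut(3, 0): punch at orig (11,0); cuts so far [(11, 0), (11, 3)]; region rows[8,16) x cols[0,4) = 8x4
Op 5 cut(2, 1): punch at orig (10,1); cuts so far [(10, 1), (11, 0), (11, 3)]; region rows[8,16) x cols[0,4) = 8x4
Unfold 1 (reflect across v@4): 6 holes -> [(10, 1), (10, 6), (11, 0), (11, 3), (11, 4), (11, 7)]
Unfold 2 (reflect across h@8): 12 holes -> [(4, 0), (4, 3), (4, 4), (4, 7), (5, 1), (5, 6), (10, 1), (10, 6), (11, 0), (11, 3), (11, 4), (11, 7)]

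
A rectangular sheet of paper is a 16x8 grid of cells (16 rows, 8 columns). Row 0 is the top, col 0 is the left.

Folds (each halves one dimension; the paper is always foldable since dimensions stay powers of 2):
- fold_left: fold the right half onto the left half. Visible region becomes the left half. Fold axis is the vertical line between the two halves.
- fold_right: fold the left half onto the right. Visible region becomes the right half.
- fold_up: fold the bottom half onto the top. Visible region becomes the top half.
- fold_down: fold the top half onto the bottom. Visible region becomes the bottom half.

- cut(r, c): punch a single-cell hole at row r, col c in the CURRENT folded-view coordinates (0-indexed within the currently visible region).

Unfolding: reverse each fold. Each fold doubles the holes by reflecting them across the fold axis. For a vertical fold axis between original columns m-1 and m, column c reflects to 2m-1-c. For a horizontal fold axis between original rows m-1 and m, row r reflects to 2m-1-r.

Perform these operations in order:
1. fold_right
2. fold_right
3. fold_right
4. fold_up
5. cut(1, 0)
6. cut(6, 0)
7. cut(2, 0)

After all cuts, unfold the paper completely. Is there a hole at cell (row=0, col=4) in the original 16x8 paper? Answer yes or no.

Op 1 fold_right: fold axis v@4; visible region now rows[0,16) x cols[4,8) = 16x4
Op 2 fold_right: fold axis v@6; visible region now rows[0,16) x cols[6,8) = 16x2
Op 3 fold_right: fold axis v@7; visible region now rows[0,16) x cols[7,8) = 16x1
Op 4 fold_up: fold axis h@8; visible region now rows[0,8) x cols[7,8) = 8x1
Op 5 cut(1, 0): punch at orig (1,7); cuts so far [(1, 7)]; region rows[0,8) x cols[7,8) = 8x1
Op 6 cut(6, 0): punch at orig (6,7); cuts so far [(1, 7), (6, 7)]; region rows[0,8) x cols[7,8) = 8x1
Op 7 cut(2, 0): punch at orig (2,7); cuts so far [(1, 7), (2, 7), (6, 7)]; region rows[0,8) x cols[7,8) = 8x1
Unfold 1 (reflect across h@8): 6 holes -> [(1, 7), (2, 7), (6, 7), (9, 7), (13, 7), (14, 7)]
Unfold 2 (reflect across v@7): 12 holes -> [(1, 6), (1, 7), (2, 6), (2, 7), (6, 6), (6, 7), (9, 6), (9, 7), (13, 6), (13, 7), (14, 6), (14, 7)]
Unfold 3 (reflect across v@6): 24 holes -> [(1, 4), (1, 5), (1, 6), (1, 7), (2, 4), (2, 5), (2, 6), (2, 7), (6, 4), (6, 5), (6, 6), (6, 7), (9, 4), (9, 5), (9, 6), (9, 7), (13, 4), (13, 5), (13, 6), (13, 7), (14, 4), (14, 5), (14, 6), (14, 7)]
Unfold 4 (reflect across v@4): 48 holes -> [(1, 0), (1, 1), (1, 2), (1, 3), (1, 4), (1, 5), (1, 6), (1, 7), (2, 0), (2, 1), (2, 2), (2, 3), (2, 4), (2, 5), (2, 6), (2, 7), (6, 0), (6, 1), (6, 2), (6, 3), (6, 4), (6, 5), (6, 6), (6, 7), (9, 0), (9, 1), (9, 2), (9, 3), (9, 4), (9, 5), (9, 6), (9, 7), (13, 0), (13, 1), (13, 2), (13, 3), (13, 4), (13, 5), (13, 6), (13, 7), (14, 0), (14, 1), (14, 2), (14, 3), (14, 4), (14, 5), (14, 6), (14, 7)]
Holes: [(1, 0), (1, 1), (1, 2), (1, 3), (1, 4), (1, 5), (1, 6), (1, 7), (2, 0), (2, 1), (2, 2), (2, 3), (2, 4), (2, 5), (2, 6), (2, 7), (6, 0), (6, 1), (6, 2), (6, 3), (6, 4), (6, 5), (6, 6), (6, 7), (9, 0), (9, 1), (9, 2), (9, 3), (9, 4), (9, 5), (9, 6), (9, 7), (13, 0), (13, 1), (13, 2), (13, 3), (13, 4), (13, 5), (13, 6), (13, 7), (14, 0), (14, 1), (14, 2), (14, 3), (14, 4), (14, 5), (14, 6), (14, 7)]

Answer: no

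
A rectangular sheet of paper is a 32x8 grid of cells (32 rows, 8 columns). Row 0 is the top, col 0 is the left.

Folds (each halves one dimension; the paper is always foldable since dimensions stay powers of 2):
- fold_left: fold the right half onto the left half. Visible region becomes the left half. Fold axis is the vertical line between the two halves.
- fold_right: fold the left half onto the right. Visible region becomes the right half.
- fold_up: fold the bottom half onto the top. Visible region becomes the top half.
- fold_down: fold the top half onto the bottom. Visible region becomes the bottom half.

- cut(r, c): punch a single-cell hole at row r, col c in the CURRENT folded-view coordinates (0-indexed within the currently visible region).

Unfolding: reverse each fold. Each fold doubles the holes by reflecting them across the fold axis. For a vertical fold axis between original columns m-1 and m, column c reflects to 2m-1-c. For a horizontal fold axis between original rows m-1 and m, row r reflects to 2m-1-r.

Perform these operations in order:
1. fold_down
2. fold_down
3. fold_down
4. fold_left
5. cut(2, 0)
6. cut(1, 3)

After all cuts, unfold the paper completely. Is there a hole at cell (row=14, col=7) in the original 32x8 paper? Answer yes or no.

Op 1 fold_down: fold axis h@16; visible region now rows[16,32) x cols[0,8) = 16x8
Op 2 fold_down: fold axis h@24; visible region now rows[24,32) x cols[0,8) = 8x8
Op 3 fold_down: fold axis h@28; visible region now rows[28,32) x cols[0,8) = 4x8
Op 4 fold_left: fold axis v@4; visible region now rows[28,32) x cols[0,4) = 4x4
Op 5 cut(2, 0): punch at orig (30,0); cuts so far [(30, 0)]; region rows[28,32) x cols[0,4) = 4x4
Op 6 cut(1, 3): punch at orig (29,3); cuts so far [(29, 3), (30, 0)]; region rows[28,32) x cols[0,4) = 4x4
Unfold 1 (reflect across v@4): 4 holes -> [(29, 3), (29, 4), (30, 0), (30, 7)]
Unfold 2 (reflect across h@28): 8 holes -> [(25, 0), (25, 7), (26, 3), (26, 4), (29, 3), (29, 4), (30, 0), (30, 7)]
Unfold 3 (reflect across h@24): 16 holes -> [(17, 0), (17, 7), (18, 3), (18, 4), (21, 3), (21, 4), (22, 0), (22, 7), (25, 0), (25, 7), (26, 3), (26, 4), (29, 3), (29, 4), (30, 0), (30, 7)]
Unfold 4 (reflect across h@16): 32 holes -> [(1, 0), (1, 7), (2, 3), (2, 4), (5, 3), (5, 4), (6, 0), (6, 7), (9, 0), (9, 7), (10, 3), (10, 4), (13, 3), (13, 4), (14, 0), (14, 7), (17, 0), (17, 7), (18, 3), (18, 4), (21, 3), (21, 4), (22, 0), (22, 7), (25, 0), (25, 7), (26, 3), (26, 4), (29, 3), (29, 4), (30, 0), (30, 7)]
Holes: [(1, 0), (1, 7), (2, 3), (2, 4), (5, 3), (5, 4), (6, 0), (6, 7), (9, 0), (9, 7), (10, 3), (10, 4), (13, 3), (13, 4), (14, 0), (14, 7), (17, 0), (17, 7), (18, 3), (18, 4), (21, 3), (21, 4), (22, 0), (22, 7), (25, 0), (25, 7), (26, 3), (26, 4), (29, 3), (29, 4), (30, 0), (30, 7)]

Answer: yes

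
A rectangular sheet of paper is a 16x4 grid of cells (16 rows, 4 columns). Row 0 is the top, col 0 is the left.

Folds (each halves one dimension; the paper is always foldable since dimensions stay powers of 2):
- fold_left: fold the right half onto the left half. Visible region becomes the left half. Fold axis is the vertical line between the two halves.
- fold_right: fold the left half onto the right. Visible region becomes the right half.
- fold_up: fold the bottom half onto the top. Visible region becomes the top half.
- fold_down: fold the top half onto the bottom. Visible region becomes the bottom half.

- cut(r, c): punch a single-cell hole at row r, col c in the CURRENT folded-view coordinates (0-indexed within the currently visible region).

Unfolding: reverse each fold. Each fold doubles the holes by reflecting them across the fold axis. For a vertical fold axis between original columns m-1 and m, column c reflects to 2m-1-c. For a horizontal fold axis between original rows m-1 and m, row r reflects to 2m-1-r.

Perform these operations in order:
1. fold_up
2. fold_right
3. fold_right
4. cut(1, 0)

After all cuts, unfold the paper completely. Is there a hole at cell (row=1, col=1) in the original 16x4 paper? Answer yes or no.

Op 1 fold_up: fold axis h@8; visible region now rows[0,8) x cols[0,4) = 8x4
Op 2 fold_right: fold axis v@2; visible region now rows[0,8) x cols[2,4) = 8x2
Op 3 fold_right: fold axis v@3; visible region now rows[0,8) x cols[3,4) = 8x1
Op 4 cut(1, 0): punch at orig (1,3); cuts so far [(1, 3)]; region rows[0,8) x cols[3,4) = 8x1
Unfold 1 (reflect across v@3): 2 holes -> [(1, 2), (1, 3)]
Unfold 2 (reflect across v@2): 4 holes -> [(1, 0), (1, 1), (1, 2), (1, 3)]
Unfold 3 (reflect across h@8): 8 holes -> [(1, 0), (1, 1), (1, 2), (1, 3), (14, 0), (14, 1), (14, 2), (14, 3)]
Holes: [(1, 0), (1, 1), (1, 2), (1, 3), (14, 0), (14, 1), (14, 2), (14, 3)]

Answer: yes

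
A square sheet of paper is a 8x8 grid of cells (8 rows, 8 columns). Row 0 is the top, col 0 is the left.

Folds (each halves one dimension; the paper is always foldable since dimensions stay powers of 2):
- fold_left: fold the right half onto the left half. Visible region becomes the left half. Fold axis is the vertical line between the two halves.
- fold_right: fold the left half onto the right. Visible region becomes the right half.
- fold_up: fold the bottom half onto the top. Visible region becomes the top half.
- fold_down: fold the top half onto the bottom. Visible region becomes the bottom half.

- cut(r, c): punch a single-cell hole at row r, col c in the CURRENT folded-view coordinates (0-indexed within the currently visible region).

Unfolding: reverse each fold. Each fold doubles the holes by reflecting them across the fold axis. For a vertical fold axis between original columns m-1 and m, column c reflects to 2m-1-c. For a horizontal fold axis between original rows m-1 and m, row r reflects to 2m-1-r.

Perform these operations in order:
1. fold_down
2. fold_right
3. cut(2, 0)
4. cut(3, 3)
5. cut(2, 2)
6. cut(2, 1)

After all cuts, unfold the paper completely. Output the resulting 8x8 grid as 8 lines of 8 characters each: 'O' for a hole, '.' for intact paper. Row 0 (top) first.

Answer: O......O
.OOOOOO.
........
........
........
........
.OOOOOO.
O......O

Derivation:
Op 1 fold_down: fold axis h@4; visible region now rows[4,8) x cols[0,8) = 4x8
Op 2 fold_right: fold axis v@4; visible region now rows[4,8) x cols[4,8) = 4x4
Op 3 cut(2, 0): punch at orig (6,4); cuts so far [(6, 4)]; region rows[4,8) x cols[4,8) = 4x4
Op 4 cut(3, 3): punch at orig (7,7); cuts so far [(6, 4), (7, 7)]; region rows[4,8) x cols[4,8) = 4x4
Op 5 cut(2, 2): punch at orig (6,6); cuts so far [(6, 4), (6, 6), (7, 7)]; region rows[4,8) x cols[4,8) = 4x4
Op 6 cut(2, 1): punch at orig (6,5); cuts so far [(6, 4), (6, 5), (6, 6), (7, 7)]; region rows[4,8) x cols[4,8) = 4x4
Unfold 1 (reflect across v@4): 8 holes -> [(6, 1), (6, 2), (6, 3), (6, 4), (6, 5), (6, 6), (7, 0), (7, 7)]
Unfold 2 (reflect across h@4): 16 holes -> [(0, 0), (0, 7), (1, 1), (1, 2), (1, 3), (1, 4), (1, 5), (1, 6), (6, 1), (6, 2), (6, 3), (6, 4), (6, 5), (6, 6), (7, 0), (7, 7)]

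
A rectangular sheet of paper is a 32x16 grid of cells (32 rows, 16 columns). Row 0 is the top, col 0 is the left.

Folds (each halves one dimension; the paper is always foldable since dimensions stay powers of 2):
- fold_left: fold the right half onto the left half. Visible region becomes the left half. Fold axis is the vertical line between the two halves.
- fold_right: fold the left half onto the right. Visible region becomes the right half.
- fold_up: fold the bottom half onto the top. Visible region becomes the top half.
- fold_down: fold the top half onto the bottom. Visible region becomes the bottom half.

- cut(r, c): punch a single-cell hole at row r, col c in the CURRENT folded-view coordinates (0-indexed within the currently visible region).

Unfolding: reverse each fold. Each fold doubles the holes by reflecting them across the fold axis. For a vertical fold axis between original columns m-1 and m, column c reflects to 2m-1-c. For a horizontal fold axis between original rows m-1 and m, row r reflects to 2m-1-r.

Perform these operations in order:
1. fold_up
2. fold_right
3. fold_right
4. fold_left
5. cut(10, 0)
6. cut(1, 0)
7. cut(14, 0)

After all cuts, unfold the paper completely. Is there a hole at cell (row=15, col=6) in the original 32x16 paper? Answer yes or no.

Op 1 fold_up: fold axis h@16; visible region now rows[0,16) x cols[0,16) = 16x16
Op 2 fold_right: fold axis v@8; visible region now rows[0,16) x cols[8,16) = 16x8
Op 3 fold_right: fold axis v@12; visible region now rows[0,16) x cols[12,16) = 16x4
Op 4 fold_left: fold axis v@14; visible region now rows[0,16) x cols[12,14) = 16x2
Op 5 cut(10, 0): punch at orig (10,12); cuts so far [(10, 12)]; region rows[0,16) x cols[12,14) = 16x2
Op 6 cut(1, 0): punch at orig (1,12); cuts so far [(1, 12), (10, 12)]; region rows[0,16) x cols[12,14) = 16x2
Op 7 cut(14, 0): punch at orig (14,12); cuts so far [(1, 12), (10, 12), (14, 12)]; region rows[0,16) x cols[12,14) = 16x2
Unfold 1 (reflect across v@14): 6 holes -> [(1, 12), (1, 15), (10, 12), (10, 15), (14, 12), (14, 15)]
Unfold 2 (reflect across v@12): 12 holes -> [(1, 8), (1, 11), (1, 12), (1, 15), (10, 8), (10, 11), (10, 12), (10, 15), (14, 8), (14, 11), (14, 12), (14, 15)]
Unfold 3 (reflect across v@8): 24 holes -> [(1, 0), (1, 3), (1, 4), (1, 7), (1, 8), (1, 11), (1, 12), (1, 15), (10, 0), (10, 3), (10, 4), (10, 7), (10, 8), (10, 11), (10, 12), (10, 15), (14, 0), (14, 3), (14, 4), (14, 7), (14, 8), (14, 11), (14, 12), (14, 15)]
Unfold 4 (reflect across h@16): 48 holes -> [(1, 0), (1, 3), (1, 4), (1, 7), (1, 8), (1, 11), (1, 12), (1, 15), (10, 0), (10, 3), (10, 4), (10, 7), (10, 8), (10, 11), (10, 12), (10, 15), (14, 0), (14, 3), (14, 4), (14, 7), (14, 8), (14, 11), (14, 12), (14, 15), (17, 0), (17, 3), (17, 4), (17, 7), (17, 8), (17, 11), (17, 12), (17, 15), (21, 0), (21, 3), (21, 4), (21, 7), (21, 8), (21, 11), (21, 12), (21, 15), (30, 0), (30, 3), (30, 4), (30, 7), (30, 8), (30, 11), (30, 12), (30, 15)]
Holes: [(1, 0), (1, 3), (1, 4), (1, 7), (1, 8), (1, 11), (1, 12), (1, 15), (10, 0), (10, 3), (10, 4), (10, 7), (10, 8), (10, 11), (10, 12), (10, 15), (14, 0), (14, 3), (14, 4), (14, 7), (14, 8), (14, 11), (14, 12), (14, 15), (17, 0), (17, 3), (17, 4), (17, 7), (17, 8), (17, 11), (17, 12), (17, 15), (21, 0), (21, 3), (21, 4), (21, 7), (21, 8), (21, 11), (21, 12), (21, 15), (30, 0), (30, 3), (30, 4), (30, 7), (30, 8), (30, 11), (30, 12), (30, 15)]

Answer: no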